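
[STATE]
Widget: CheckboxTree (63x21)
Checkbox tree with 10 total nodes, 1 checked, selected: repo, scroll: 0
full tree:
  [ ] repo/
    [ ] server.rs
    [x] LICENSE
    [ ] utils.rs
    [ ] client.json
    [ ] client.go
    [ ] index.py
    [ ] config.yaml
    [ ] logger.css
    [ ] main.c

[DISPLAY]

>[-] repo/                                                     
   [ ] server.rs                                               
   [x] LICENSE                                                 
   [ ] utils.rs                                                
   [ ] client.json                                             
   [ ] client.go                                               
   [ ] index.py                                                
   [ ] config.yaml                                             
   [ ] logger.css                                              
   [ ] main.c                                                  
                                                               
                                                               
                                                               
                                                               
                                                               
                                                               
                                                               
                                                               
                                                               
                                                               
                                                               


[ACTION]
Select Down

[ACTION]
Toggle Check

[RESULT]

 [-] repo/                                                     
>  [x] server.rs                                               
   [x] LICENSE                                                 
   [ ] utils.rs                                                
   [ ] client.json                                             
   [ ] client.go                                               
   [ ] index.py                                                
   [ ] config.yaml                                             
   [ ] logger.css                                              
   [ ] main.c                                                  
                                                               
                                                               
                                                               
                                                               
                                                               
                                                               
                                                               
                                                               
                                                               
                                                               
                                                               


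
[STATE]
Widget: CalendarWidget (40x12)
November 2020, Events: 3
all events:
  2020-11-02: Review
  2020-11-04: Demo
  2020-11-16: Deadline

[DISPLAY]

             November 2020              
Mo Tu We Th Fr Sa Su                    
                   1                    
 2*  3  4*  5  6  7  8                  
 9 10 11 12 13 14 15                    
16* 17 18 19 20 21 22                   
23 24 25 26 27 28 29                    
30                                      
                                        
                                        
                                        
                                        


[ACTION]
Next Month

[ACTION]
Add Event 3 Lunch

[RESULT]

             December 2020              
Mo Tu We Th Fr Sa Su                    
    1  2  3*  4  5  6                   
 7  8  9 10 11 12 13                    
14 15 16 17 18 19 20                    
21 22 23 24 25 26 27                    
28 29 30 31                             
                                        
                                        
                                        
                                        
                                        


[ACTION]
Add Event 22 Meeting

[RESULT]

             December 2020              
Mo Tu We Th Fr Sa Su                    
    1  2  3*  4  5  6                   
 7  8  9 10 11 12 13                    
14 15 16 17 18 19 20                    
21 22* 23 24 25 26 27                   
28 29 30 31                             
                                        
                                        
                                        
                                        
                                        


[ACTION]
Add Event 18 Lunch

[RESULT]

             December 2020              
Mo Tu We Th Fr Sa Su                    
    1  2  3*  4  5  6                   
 7  8  9 10 11 12 13                    
14 15 16 17 18* 19 20                   
21 22* 23 24 25 26 27                   
28 29 30 31                             
                                        
                                        
                                        
                                        
                                        


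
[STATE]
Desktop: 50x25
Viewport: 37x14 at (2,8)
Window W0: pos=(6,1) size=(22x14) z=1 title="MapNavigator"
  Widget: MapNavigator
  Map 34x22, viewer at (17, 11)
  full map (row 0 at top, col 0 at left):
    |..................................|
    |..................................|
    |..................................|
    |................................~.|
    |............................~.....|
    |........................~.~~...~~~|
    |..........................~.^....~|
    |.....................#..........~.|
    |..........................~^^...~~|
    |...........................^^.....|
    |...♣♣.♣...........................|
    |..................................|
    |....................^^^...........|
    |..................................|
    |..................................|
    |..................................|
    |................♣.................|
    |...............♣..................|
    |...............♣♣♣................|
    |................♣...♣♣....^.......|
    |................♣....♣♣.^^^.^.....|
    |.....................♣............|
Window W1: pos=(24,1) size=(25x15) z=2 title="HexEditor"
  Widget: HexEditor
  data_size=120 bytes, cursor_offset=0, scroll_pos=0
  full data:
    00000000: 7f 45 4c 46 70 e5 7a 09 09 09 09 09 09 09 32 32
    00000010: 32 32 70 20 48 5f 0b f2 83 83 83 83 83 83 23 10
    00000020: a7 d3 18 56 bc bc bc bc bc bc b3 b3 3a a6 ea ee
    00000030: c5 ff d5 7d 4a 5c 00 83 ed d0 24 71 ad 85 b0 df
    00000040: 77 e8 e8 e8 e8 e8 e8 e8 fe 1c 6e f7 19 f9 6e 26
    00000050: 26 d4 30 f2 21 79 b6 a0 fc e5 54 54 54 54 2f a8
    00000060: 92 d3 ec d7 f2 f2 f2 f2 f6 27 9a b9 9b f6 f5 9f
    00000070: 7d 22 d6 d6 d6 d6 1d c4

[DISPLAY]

    ┃.................┃00000040  77 e
    ┃..........@......┃00000050  26 d
    ┃.............^^^.┃00000060  92 d
    ┃.................┃00000070  7d 2
    ┃.................┃              
    ┃.................┃              
    ┗━━━━━━━━━━━━━━━━━┃              
                      ┗━━━━━━━━━━━━━━
                                     
                                     
                                     
                                     
                                     
                                     


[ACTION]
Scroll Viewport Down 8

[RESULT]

    ┃.................┃00000070  7d 2
    ┃.................┃              
    ┃.................┃              
    ┗━━━━━━━━━━━━━━━━━┃              
                      ┗━━━━━━━━━━━━━━
                                     
                                     
                                     
                                     
                                     
                                     
                                     
                                     
                                     


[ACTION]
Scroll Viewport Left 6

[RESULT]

      ┃.................┃00000070  7d
      ┃.................┃            
      ┃.................┃            
      ┗━━━━━━━━━━━━━━━━━┃            
                        ┗━━━━━━━━━━━━
                                     
                                     
                                     
                                     
                                     
                                     
                                     
                                     
                                     


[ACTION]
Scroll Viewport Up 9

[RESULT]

      ┃ MapNavigator    ┃ HexEditor  
      ┠─────────────────┠────────────
      ┃.................┃00000000  7F
      ┃..............#..┃00000010  32
      ┃.................┃00000020  a7
      ┃.................┃00000030  c5
      ┃.................┃00000040  77
      ┃..........@......┃00000050  26
      ┃.............^^^.┃00000060  92
      ┃.................┃00000070  7d
      ┃.................┃            
      ┃.................┃            
      ┗━━━━━━━━━━━━━━━━━┃            
                        ┗━━━━━━━━━━━━


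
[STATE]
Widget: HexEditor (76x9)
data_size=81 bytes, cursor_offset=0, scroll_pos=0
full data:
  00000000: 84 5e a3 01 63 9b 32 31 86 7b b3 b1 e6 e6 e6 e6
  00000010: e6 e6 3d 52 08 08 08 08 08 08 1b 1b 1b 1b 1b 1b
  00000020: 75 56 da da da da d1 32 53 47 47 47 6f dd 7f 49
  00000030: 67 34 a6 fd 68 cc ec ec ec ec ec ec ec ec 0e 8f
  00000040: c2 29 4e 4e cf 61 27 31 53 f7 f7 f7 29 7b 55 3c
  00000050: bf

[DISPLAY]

00000000  84 5e a3 01 63 9b 32 31  86 7b b3 b1 e6 e6 e6 e6  |.^..c.21.{.....
00000010  e6 e6 3d 52 08 08 08 08  08 08 1b 1b 1b 1b 1b 1b  |..=R...........
00000020  75 56 da da da da d1 32  53 47 47 47 6f dd 7f 49  |uV.....2SGGGo..
00000030  67 34 a6 fd 68 cc ec ec  ec ec ec ec ec ec 0e 8f  |g4..h..........
00000040  c2 29 4e 4e cf 61 27 31  53 f7 f7 f7 29 7b 55 3c  |.)NN.a'1S...){U
00000050  bf                                                |.              
                                                                            
                                                                            
                                                                            


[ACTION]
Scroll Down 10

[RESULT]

00000050  bf                                                |.              
                                                                            
                                                                            
                                                                            
                                                                            
                                                                            
                                                                            
                                                                            
                                                                            


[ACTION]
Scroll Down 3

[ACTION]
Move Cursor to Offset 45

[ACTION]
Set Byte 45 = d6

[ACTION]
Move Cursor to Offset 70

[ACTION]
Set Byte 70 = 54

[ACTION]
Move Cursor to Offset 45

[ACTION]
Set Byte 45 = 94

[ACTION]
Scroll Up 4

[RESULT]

00000010  e6 e6 3d 52 08 08 08 08  08 08 1b 1b 1b 1b 1b 1b  |..=R...........
00000020  75 56 da da da da d1 32  53 47 47 47 6f 94 7f 49  |uV.....2SGGGo..
00000030  67 34 a6 fd 68 cc ec ec  ec ec ec ec ec ec 0e 8f  |g4..h..........
00000040  c2 29 4e 4e cf 61 54 31  53 f7 f7 f7 29 7b 55 3c  |.)NN.aT1S...){U
00000050  bf                                                |.              
                                                                            
                                                                            
                                                                            
                                                                            


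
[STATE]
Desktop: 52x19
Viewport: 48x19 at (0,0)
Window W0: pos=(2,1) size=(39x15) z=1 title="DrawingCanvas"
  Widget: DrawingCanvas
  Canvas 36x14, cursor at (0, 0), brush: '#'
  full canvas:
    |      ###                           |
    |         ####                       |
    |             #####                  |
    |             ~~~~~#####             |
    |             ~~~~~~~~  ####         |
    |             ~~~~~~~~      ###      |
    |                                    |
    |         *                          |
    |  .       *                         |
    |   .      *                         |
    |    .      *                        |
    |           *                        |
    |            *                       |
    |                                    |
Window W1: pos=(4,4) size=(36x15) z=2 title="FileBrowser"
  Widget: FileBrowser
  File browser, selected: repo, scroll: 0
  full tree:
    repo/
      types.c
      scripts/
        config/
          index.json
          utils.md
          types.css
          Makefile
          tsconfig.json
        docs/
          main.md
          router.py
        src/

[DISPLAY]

                                                
  ┏━━━━━━━━━━━━━━━━━━━━━━━━━━━━━━━━━━━━━┓       
  ┃ DrawingCanvas                       ┃       
  ┠─────────────────────────────────────┨       
  ┃+┏━━━━━━━━━━━━━━━━━━━━━━━━━━━━━━━━━━┓┃       
  ┃ ┃ FileBrowser                      ┃┃       
  ┃ ┠──────────────────────────────────┨┃       
  ┃ ┃> [-] repo/                       ┃┃       
  ┃ ┃    types.c                       ┃┃       
  ┃ ┃    [+] scripts/                  ┃┃       
  ┃ ┃                                  ┃┃       
  ┃ ┃                                  ┃┃       
  ┃ ┃                                  ┃┃       
  ┃ ┃                                  ┃┃       
  ┃ ┃                                  ┃┃       
  ┗━┃                                  ┃┛       
    ┃                                  ┃        
    ┃                                  ┃        
    ┗━━━━━━━━━━━━━━━━━━━━━━━━━━━━━━━━━━┛        


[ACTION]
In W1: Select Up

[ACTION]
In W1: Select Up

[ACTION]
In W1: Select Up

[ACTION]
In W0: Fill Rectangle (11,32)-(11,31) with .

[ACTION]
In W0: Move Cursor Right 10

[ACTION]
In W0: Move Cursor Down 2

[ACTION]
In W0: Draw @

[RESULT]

                                                
  ┏━━━━━━━━━━━━━━━━━━━━━━━━━━━━━━━━━━━━━┓       
  ┃ DrawingCanvas                       ┃       
  ┠─────────────────────────────────────┨       
  ┃ ┏━━━━━━━━━━━━━━━━━━━━━━━━━━━━━━━━━━┓┃       
  ┃ ┃ FileBrowser                      ┃┃       
  ┃ ┠──────────────────────────────────┨┃       
  ┃ ┃> [-] repo/                       ┃┃       
  ┃ ┃    types.c                       ┃┃       
  ┃ ┃    [+] scripts/                  ┃┃       
  ┃ ┃                                  ┃┃       
  ┃ ┃                                  ┃┃       
  ┃ ┃                                  ┃┃       
  ┃ ┃                                  ┃┃       
  ┃ ┃                                  ┃┃       
  ┗━┃                                  ┃┛       
    ┃                                  ┃        
    ┃                                  ┃        
    ┗━━━━━━━━━━━━━━━━━━━━━━━━━━━━━━━━━━┛        


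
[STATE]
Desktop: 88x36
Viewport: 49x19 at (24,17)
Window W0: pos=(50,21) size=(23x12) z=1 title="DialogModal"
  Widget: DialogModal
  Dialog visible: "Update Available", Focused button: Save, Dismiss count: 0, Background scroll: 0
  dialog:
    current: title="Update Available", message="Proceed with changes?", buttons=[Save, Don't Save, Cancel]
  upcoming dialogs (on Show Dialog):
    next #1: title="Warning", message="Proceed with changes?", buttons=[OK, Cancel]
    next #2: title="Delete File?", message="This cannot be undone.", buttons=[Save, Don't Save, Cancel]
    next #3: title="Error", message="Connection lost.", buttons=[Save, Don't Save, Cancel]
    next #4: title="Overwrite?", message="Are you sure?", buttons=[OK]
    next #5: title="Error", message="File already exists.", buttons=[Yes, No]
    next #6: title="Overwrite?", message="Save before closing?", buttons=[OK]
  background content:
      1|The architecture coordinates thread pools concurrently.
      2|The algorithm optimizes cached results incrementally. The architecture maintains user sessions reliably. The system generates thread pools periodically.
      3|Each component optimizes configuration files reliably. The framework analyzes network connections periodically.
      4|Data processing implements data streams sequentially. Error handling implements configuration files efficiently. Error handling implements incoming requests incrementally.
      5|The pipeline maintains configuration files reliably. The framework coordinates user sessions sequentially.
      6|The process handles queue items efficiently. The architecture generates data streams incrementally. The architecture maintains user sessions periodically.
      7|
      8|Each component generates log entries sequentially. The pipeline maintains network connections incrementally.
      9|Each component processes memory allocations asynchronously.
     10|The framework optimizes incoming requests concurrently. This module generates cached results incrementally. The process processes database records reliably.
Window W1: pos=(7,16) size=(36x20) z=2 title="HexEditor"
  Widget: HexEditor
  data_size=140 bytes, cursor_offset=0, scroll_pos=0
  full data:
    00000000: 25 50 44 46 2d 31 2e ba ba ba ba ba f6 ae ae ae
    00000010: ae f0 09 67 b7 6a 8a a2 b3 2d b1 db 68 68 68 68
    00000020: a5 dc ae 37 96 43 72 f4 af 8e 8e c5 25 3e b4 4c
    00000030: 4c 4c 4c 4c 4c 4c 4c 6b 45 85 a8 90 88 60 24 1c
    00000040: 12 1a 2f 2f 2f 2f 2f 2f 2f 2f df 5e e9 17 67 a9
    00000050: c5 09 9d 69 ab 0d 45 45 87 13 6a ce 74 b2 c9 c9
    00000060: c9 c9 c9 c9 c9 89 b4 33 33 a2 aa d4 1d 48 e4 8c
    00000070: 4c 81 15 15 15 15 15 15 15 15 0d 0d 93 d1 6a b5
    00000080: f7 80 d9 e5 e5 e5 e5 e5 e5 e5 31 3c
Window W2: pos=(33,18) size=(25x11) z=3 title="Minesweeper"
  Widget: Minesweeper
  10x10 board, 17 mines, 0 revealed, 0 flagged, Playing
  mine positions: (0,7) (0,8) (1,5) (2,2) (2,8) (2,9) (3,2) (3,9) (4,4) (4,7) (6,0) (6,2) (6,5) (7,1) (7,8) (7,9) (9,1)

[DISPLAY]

                  ┃                              
─────────┏━━━━━━━━━━━━━━━━━━━━━━━┓               
44 46 2d ┃ Minesweeper           ┃               
09 67 b7 ┠───────────────────────┨               
ae 37 96 ┃■■■■■■■■■■             ┃━━━━━━━━━━━━━━┓
4c 4c 4c ┃■■■■■■■■■■             ┃Modal         ┃
2f 2f 2f ┃■■■■■■■■■■             ┃──────────────┨
9d 69 ab ┃■■■■■■■■■■             ┃hitecture coor┃
c9 c9 c9 ┃■■■■■■■■■■             ┃───────────┐iz┃
15 15 15 ┃■■■■■■■■■■             ┃te Availabl│mi┃
d9 e5 e5 ┃■■■■■■■■■■             ┃eed with ch│le┃
         ┗━━━━━━━━━━━━━━━━━━━━━━━┛e]  Don't S│in┃
                  ┃       ┃Th└───────────────┘ q┃
                  ┃       ┃                     ┃
                  ┃       ┃Each component genera┃
                  ┃       ┗━━━━━━━━━━━━━━━━━━━━━┛
                  ┃                              
                  ┃                              
━━━━━━━━━━━━━━━━━━┛                              


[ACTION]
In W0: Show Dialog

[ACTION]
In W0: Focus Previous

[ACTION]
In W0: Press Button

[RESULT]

                  ┃                              
─────────┏━━━━━━━━━━━━━━━━━━━━━━━┓               
44 46 2d ┃ Minesweeper           ┃               
09 67 b7 ┠───────────────────────┨               
ae 37 96 ┃■■■■■■■■■■             ┃━━━━━━━━━━━━━━┓
4c 4c 4c ┃■■■■■■■■■■             ┃Modal         ┃
2f 2f 2f ┃■■■■■■■■■■             ┃──────────────┨
9d 69 ab ┃■■■■■■■■■■             ┃hitecture coor┃
c9 c9 c9 ┃■■■■■■■■■■             ┃orithm optimiz┃
15 15 15 ┃■■■■■■■■■■             ┃mponent optimi┃
d9 e5 e5 ┃■■■■■■■■■■             ┃ocessing imple┃
         ┗━━━━━━━━━━━━━━━━━━━━━━━┛eline maintain┃
                  ┃       ┃The process handles q┃
                  ┃       ┃                     ┃
                  ┃       ┃Each component genera┃
                  ┃       ┗━━━━━━━━━━━━━━━━━━━━━┛
                  ┃                              
                  ┃                              
━━━━━━━━━━━━━━━━━━┛                              


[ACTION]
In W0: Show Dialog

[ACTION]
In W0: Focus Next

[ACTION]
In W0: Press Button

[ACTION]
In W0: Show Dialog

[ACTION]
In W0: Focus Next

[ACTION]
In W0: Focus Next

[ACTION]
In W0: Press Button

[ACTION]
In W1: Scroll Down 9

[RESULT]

                  ┃                              
─────────┏━━━━━━━━━━━━━━━━━━━━━━━┓               
d9 e5 e5 ┃ Minesweeper           ┃               
         ┠───────────────────────┨               
         ┃■■■■■■■■■■             ┃━━━━━━━━━━━━━━┓
         ┃■■■■■■■■■■             ┃Modal         ┃
         ┃■■■■■■■■■■             ┃──────────────┨
         ┃■■■■■■■■■■             ┃hitecture coor┃
         ┃■■■■■■■■■■             ┃orithm optimiz┃
         ┃■■■■■■■■■■             ┃mponent optimi┃
         ┃■■■■■■■■■■             ┃ocessing imple┃
         ┗━━━━━━━━━━━━━━━━━━━━━━━┛eline maintain┃
                  ┃       ┃The process handles q┃
                  ┃       ┃                     ┃
                  ┃       ┃Each component genera┃
                  ┃       ┗━━━━━━━━━━━━━━━━━━━━━┛
                  ┃                              
                  ┃                              
━━━━━━━━━━━━━━━━━━┛                              


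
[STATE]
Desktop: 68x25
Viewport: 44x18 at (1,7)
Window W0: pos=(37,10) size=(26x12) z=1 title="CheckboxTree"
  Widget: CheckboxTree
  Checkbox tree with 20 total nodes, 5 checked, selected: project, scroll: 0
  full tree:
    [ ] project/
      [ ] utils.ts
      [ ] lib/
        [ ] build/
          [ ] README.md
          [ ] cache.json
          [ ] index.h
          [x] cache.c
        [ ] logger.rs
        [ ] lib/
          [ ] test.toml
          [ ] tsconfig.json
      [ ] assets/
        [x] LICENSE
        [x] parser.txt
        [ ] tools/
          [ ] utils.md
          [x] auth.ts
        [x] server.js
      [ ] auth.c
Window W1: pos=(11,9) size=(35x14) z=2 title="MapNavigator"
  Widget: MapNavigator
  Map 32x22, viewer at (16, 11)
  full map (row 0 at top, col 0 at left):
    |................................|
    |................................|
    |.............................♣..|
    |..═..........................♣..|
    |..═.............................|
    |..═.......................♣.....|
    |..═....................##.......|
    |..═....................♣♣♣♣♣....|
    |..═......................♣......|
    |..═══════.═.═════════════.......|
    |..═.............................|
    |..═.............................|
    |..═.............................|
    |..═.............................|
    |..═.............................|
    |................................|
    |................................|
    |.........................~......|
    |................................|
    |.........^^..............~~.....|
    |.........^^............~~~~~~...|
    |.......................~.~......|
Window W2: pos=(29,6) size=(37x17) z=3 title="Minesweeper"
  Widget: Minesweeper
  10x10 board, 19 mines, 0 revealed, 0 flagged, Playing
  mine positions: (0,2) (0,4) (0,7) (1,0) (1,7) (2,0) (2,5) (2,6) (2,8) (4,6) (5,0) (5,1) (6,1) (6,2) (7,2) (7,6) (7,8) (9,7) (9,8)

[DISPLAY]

                            ┃ Minesweeper   
                            ┠───────────────
          ┏━━━━━━━━━━━━━━━━━┃■■■■■■■■■■     
          ┃ MapNavigator    ┃■■■■■■■■■■     
          ┠─────────────────┃■■■■■■■■■■     
          ┃..═..............┃■■■■■■■■■■     
          ┃..═..............┃■■■■■■■■■■     
          ┃..═..............┃■■■■■■■■■■     
          ┃..═══════.═.═════┃■■■■■■■■■■     
          ┃..═..............┃■■■■■■■■■■     
          ┃..═.............@┃■■■■■■■■■■     
          ┃..═..............┃■■■■■■■■■■     
          ┃..═..............┃               
          ┃..═..............┃               
          ┃.................┃               
          ┗━━━━━━━━━━━━━━━━━┗━━━━━━━━━━━━━━━
                                            
                                            


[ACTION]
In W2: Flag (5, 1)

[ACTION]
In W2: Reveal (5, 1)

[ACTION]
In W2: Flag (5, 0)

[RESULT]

                            ┃ Minesweeper   
                            ┠───────────────
          ┏━━━━━━━━━━━━━━━━━┃■■■■■■■■■■     
          ┃ MapNavigator    ┃■■■■■■■■■■     
          ┠─────────────────┃■■■■■■■■■■     
          ┃..═..............┃■■■■■■■■■■     
          ┃..═..............┃■■■■■■■■■■     
          ┃..═..............┃⚑⚑■■■■■■■■     
          ┃..═══════.═.═════┃■■■■■■■■■■     
          ┃..═..............┃■■■■■■■■■■     
          ┃..═.............@┃■■■■■■■■■■     
          ┃..═..............┃■■■■■■■■■■     
          ┃..═..............┃               
          ┃..═..............┃               
          ┃.................┃               
          ┗━━━━━━━━━━━━━━━━━┗━━━━━━━━━━━━━━━
                                            
                                            


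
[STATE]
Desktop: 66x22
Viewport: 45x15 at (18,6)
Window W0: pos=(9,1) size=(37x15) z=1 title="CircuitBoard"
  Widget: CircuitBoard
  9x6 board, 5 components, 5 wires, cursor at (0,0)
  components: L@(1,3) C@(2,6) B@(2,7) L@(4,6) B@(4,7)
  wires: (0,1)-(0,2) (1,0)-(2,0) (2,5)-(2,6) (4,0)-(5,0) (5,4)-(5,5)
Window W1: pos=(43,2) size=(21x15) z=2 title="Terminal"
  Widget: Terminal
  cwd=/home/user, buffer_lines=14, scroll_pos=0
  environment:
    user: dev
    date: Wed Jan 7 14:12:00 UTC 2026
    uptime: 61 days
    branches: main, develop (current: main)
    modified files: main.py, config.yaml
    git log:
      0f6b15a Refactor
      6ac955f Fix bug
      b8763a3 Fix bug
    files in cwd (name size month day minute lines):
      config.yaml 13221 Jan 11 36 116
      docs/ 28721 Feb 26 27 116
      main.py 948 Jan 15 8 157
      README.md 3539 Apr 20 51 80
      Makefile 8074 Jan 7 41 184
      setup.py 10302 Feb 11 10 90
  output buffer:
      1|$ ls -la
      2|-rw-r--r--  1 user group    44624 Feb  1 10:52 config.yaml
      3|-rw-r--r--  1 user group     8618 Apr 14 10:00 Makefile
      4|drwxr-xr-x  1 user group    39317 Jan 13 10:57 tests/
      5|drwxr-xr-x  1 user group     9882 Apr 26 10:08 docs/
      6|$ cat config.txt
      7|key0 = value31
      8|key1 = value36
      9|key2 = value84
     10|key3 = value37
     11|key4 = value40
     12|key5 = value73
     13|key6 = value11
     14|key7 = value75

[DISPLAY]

                         ┃-rw-r--r--  1 user 
        L                ┃-rw-r--r--  1 user 
                         ┃drwxr-xr-x  1 user 
                · ─ C   B┃drwxr-xr-x  1 user 
                         ┃$ cat config.txt   
                         ┃key0 = value31     
                         ┃key1 = value36     
                    L   B┃key2 = value84     
                         ┃key3 = value37     
━━━━━━━━━━━━━━━━━━━━━━━━━┃key4 = value40     
                         ┗━━━━━━━━━━━━━━━━━━━
                                             
                                             
                                             
                                             


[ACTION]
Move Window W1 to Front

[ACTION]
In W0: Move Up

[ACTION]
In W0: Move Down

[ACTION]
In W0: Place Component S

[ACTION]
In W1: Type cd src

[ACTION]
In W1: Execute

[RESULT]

                         ┃key1 = value36     
        L                ┃key2 = value84     
                         ┃key3 = value37     
                · ─ C   B┃key4 = value40     
                         ┃key5 = value73     
                         ┃key6 = value11     
                         ┃key7 = value75     
                    L   B┃$ cd src           
                         ┃                   
━━━━━━━━━━━━━━━━━━━━━━━━━┃$ █                
                         ┗━━━━━━━━━━━━━━━━━━━
                                             
                                             
                                             
                                             


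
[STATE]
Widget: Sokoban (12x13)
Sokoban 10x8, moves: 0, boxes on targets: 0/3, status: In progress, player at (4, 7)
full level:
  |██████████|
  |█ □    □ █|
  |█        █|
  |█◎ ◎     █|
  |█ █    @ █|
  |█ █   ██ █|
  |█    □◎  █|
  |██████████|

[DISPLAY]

██████████  
█ □    □ █  
█        █  
█◎ ◎     █  
█ █    @ █  
█ █   ██ █  
█    □◎  █  
██████████  
Moves: 0  0/
            
            
            
            


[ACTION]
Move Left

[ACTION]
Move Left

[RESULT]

██████████  
█ □    □ █  
█        █  
█◎ ◎     █  
█ █  @   █  
█ █   ██ █  
█    □◎  █  
██████████  
Moves: 2  0/
            
            
            
            


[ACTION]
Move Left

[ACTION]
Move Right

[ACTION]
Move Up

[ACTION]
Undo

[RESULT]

██████████  
█ □    □ █  
█        █  
█◎ ◎     █  
█ █  @   █  
█ █   ██ █  
█    □◎  █  
██████████  
Moves: 4  0/
            
            
            
            


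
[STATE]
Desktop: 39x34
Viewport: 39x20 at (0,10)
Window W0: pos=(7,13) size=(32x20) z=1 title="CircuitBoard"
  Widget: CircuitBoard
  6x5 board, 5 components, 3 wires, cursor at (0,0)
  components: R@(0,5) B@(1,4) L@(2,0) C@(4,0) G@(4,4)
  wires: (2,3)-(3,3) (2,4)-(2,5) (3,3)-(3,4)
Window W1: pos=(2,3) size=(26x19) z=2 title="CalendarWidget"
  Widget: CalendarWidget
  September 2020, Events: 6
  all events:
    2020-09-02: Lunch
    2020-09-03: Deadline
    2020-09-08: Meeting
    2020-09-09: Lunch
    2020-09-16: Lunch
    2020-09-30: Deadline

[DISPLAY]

  ┃14 15 16* 17 18 19 20   ┃           
  ┃21 22 23 24 25 26 27    ┃           
  ┃28 29 30*               ┃           
  ┃                        ┃━━━━━━━━━━┓
  ┃                        ┃          ┃
  ┃                        ┃──────────┨
  ┃                        ┃          ┃
  ┃                        ┃    R     ┃
  ┃                        ┃          ┃
  ┃                        ┃B         ┃
  ┃                        ┃          ┃
  ┗━━━━━━━━━━━━━━━━━━━━━━━━┛· ─ ·     ┃
       ┃                │             ┃
       ┃3               · ─ ·         ┃
       ┃                              ┃
       ┃4   C               G         ┃
       ┃Cursor: (0,0)                 ┃
       ┃                              ┃
       ┃                              ┃
       ┃                              ┃


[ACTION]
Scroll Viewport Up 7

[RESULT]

  ┏━━━━━━━━━━━━━━━━━━━━━━━━┓           
  ┃ CalendarWidget         ┃           
  ┠────────────────────────┨           
  ┃     September 2020     ┃           
  ┃Mo Tu We Th Fr Sa Su    ┃           
  ┃    1  2*  3*  4  5  6  ┃           
  ┃ 7  8*  9* 10 11 12 13  ┃           
  ┃14 15 16* 17 18 19 20   ┃           
  ┃21 22 23 24 25 26 27    ┃           
  ┃28 29 30*               ┃           
  ┃                        ┃━━━━━━━━━━┓
  ┃                        ┃          ┃
  ┃                        ┃──────────┨
  ┃                        ┃          ┃
  ┃                        ┃    R     ┃
  ┃                        ┃          ┃
  ┃                        ┃B         ┃
  ┃                        ┃          ┃
  ┗━━━━━━━━━━━━━━━━━━━━━━━━┛· ─ ·     ┃
       ┃                │             ┃


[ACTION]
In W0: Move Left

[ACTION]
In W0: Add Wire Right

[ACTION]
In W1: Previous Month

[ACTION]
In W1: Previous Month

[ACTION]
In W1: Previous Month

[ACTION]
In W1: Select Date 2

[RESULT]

  ┏━━━━━━━━━━━━━━━━━━━━━━━━┓           
  ┃ CalendarWidget         ┃           
  ┠────────────────────────┨           
  ┃       June 2020        ┃           
  ┃Mo Tu We Th Fr Sa Su    ┃           
  ┃ 1 [ 2]  3  4  5  6  7  ┃           
  ┃ 8  9 10 11 12 13 14    ┃           
  ┃15 16 17 18 19 20 21    ┃           
  ┃22 23 24 25 26 27 28    ┃           
  ┃29 30                   ┃           
  ┃                        ┃━━━━━━━━━━┓
  ┃                        ┃          ┃
  ┃                        ┃──────────┨
  ┃                        ┃          ┃
  ┃                        ┃    R     ┃
  ┃                        ┃          ┃
  ┃                        ┃B         ┃
  ┃                        ┃          ┃
  ┗━━━━━━━━━━━━━━━━━━━━━━━━┛· ─ ·     ┃
       ┃                │             ┃


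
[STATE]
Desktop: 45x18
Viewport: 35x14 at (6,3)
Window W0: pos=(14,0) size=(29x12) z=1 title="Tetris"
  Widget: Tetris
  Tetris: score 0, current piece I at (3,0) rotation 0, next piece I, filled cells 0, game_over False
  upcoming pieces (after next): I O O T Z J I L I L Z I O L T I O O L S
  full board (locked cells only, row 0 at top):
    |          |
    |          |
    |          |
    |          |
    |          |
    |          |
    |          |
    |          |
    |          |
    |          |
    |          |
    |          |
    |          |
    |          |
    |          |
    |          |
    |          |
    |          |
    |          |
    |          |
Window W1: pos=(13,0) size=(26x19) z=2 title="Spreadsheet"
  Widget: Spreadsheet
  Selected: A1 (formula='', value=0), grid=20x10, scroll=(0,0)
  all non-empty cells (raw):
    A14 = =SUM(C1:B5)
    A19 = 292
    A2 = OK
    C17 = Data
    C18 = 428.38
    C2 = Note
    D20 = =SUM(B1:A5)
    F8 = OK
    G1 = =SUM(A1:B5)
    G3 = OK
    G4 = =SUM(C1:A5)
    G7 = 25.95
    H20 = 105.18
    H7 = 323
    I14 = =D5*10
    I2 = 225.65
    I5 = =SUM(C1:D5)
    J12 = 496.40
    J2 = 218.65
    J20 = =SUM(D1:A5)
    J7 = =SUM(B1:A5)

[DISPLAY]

       ┃A1:                     ┃  
       ┃       A       B       C┃  
       ┃------------------------┃  
       ┃  1      [0]       0    ┃  
       ┃  2 OK             0Note┃  
       ┃  3        0       0    ┃  
       ┃  4        0       0    ┃  
       ┃  5        0       0    ┃  
       ┃  6        0       0    ┃━━
       ┃  7        0       0    ┃  
       ┃  8        0       0    ┃  
       ┃  9        0       0    ┃  
       ┃ 10        0       0    ┃  
       ┃ 11        0       0    ┃  


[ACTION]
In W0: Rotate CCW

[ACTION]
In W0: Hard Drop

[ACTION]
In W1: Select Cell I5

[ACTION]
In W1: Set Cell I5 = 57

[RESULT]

       ┃I5: 57                  ┃  
       ┃       A       B       C┃  
       ┃------------------------┃  
       ┃  1        0       0    ┃  
       ┃  2 OK             0Note┃  
       ┃  3        0       0    ┃  
       ┃  4        0       0    ┃  
       ┃  5        0       0    ┃  
       ┃  6        0       0    ┃━━
       ┃  7        0       0    ┃  
       ┃  8        0       0    ┃  
       ┃  9        0       0    ┃  
       ┃ 10        0       0    ┃  
       ┃ 11        0       0    ┃  


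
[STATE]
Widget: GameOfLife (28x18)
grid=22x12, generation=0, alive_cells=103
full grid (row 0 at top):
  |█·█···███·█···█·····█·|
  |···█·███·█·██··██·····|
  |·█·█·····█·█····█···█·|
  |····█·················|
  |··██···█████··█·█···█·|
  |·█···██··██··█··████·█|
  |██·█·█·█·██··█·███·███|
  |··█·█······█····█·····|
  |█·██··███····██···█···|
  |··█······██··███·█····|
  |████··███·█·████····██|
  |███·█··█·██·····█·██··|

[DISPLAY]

Gen: 0                      
█·█···███·█···█·····█·      
···█·███·█·██··██·····      
·█·█·····█·█····█···█·      
····█·················      
··██···█████··█·█···█·      
·█···██··██··█··████·█      
██·█·█·█·██··█·███·███      
··█·█······█····█·····      
█·██··███····██···█···      
··█······██··███·█····      
████··███·█·████····██      
███·█··█·██·····█·██··      
                            
                            
                            
                            
                            


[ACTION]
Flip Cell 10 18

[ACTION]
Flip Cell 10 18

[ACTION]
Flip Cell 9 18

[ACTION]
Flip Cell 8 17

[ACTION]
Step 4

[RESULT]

Gen: 4                      
········█·····█·······      
······█·█····█········      
········█··········█··      
·██···█·█·██····███·█·      
█·····███·······█····█      
█··█···█·····████·██·█      
█···█···█·······█···██      
········███······██·██      
█···█············█··██      
···███···········██·██      
███··██··············█      
···················██·      
                            
                            
                            
                            
                            
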